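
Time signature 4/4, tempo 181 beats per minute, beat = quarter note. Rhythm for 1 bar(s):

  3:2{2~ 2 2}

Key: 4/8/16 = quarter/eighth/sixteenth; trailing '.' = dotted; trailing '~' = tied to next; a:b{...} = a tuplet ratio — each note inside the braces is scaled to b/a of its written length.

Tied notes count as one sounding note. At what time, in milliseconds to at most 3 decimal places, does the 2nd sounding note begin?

note 2 onset = 8/3b = 883.978ms

1. 0.0ms @ 0 + 883.978ms (8/3)
2. 883.978ms @ 8/3 + 441.989ms (4/3)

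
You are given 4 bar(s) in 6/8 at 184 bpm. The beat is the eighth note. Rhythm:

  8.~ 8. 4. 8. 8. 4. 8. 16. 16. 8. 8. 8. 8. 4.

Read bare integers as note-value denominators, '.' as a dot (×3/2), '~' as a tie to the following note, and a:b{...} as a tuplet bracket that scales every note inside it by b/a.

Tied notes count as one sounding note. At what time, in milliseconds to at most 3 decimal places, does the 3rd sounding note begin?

note 3 onset = 6b = 1956.522ms

1. 0.0ms @ 0 + 978.261ms (3)
2. 978.261ms @ 3 + 978.261ms (3)
3. 1956.522ms @ 6 + 489.13ms (3/2)
4. 2445.652ms @ 15/2 + 489.13ms (3/2)
5. 2934.783ms @ 9 + 978.261ms (3)
6. 3913.043ms @ 12 + 489.13ms (3/2)
7. 4402.174ms @ 27/2 + 244.565ms (3/4)
8. 4646.739ms @ 57/4 + 244.565ms (3/4)
9. 4891.304ms @ 15 + 489.13ms (3/2)
10. 5380.435ms @ 33/2 + 489.13ms (3/2)
11. 5869.565ms @ 18 + 489.13ms (3/2)
12. 6358.696ms @ 39/2 + 489.13ms (3/2)
13. 6847.826ms @ 21 + 978.261ms (3)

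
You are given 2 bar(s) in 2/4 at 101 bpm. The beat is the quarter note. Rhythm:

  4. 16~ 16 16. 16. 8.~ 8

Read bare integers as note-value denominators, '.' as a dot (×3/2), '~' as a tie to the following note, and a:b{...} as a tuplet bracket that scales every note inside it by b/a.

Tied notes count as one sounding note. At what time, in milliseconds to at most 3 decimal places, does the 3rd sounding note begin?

1. 0.0ms @ 0 + 891.089ms (3/2)
2. 891.089ms @ 3/2 + 297.03ms (1/2)
3. 1188.119ms @ 2 + 222.772ms (3/8)
4. 1410.891ms @ 19/8 + 222.772ms (3/8)
5. 1633.663ms @ 11/4 + 742.574ms (5/4)

note 3 onset = 2b = 1188.119ms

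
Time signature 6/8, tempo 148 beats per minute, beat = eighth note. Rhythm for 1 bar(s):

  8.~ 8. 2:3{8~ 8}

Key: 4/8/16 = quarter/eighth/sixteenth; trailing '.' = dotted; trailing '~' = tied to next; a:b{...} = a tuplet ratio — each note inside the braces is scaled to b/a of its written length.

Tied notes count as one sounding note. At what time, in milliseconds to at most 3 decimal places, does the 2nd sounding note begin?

1. 0.0ms @ 0 + 1216.216ms (3)
2. 1216.216ms @ 3 + 1216.216ms (3)

note 2 onset = 3b = 1216.216ms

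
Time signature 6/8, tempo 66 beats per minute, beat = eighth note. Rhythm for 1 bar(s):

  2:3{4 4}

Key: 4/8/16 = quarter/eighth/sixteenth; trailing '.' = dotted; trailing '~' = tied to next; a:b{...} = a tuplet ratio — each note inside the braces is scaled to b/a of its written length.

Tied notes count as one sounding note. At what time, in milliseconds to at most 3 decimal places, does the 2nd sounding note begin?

note 2 onset = 3b = 2727.273ms

1. 0.0ms @ 0 + 2727.273ms (3)
2. 2727.273ms @ 3 + 2727.273ms (3)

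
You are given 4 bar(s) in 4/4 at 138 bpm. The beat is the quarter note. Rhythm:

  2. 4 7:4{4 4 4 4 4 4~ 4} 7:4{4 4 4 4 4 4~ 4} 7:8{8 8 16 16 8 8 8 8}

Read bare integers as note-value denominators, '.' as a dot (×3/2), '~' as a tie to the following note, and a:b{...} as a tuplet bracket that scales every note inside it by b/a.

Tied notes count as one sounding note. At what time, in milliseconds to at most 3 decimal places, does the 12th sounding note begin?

note 12 onset = 68/7b = 4223.602ms

1. 0.0ms @ 0 + 1304.348ms (3)
2. 1304.348ms @ 3 + 434.783ms (1)
3. 1739.13ms @ 4 + 248.447ms (4/7)
4. 1987.578ms @ 32/7 + 248.447ms (4/7)
5. 2236.025ms @ 36/7 + 248.447ms (4/7)
6. 2484.472ms @ 40/7 + 248.447ms (4/7)
7. 2732.919ms @ 44/7 + 248.447ms (4/7)
8. 2981.366ms @ 48/7 + 496.894ms (8/7)
9. 3478.261ms @ 8 + 248.447ms (4/7)
10. 3726.708ms @ 60/7 + 248.447ms (4/7)
11. 3975.155ms @ 64/7 + 248.447ms (4/7)
12. 4223.602ms @ 68/7 + 248.447ms (4/7)
13. 4472.05ms @ 72/7 + 248.447ms (4/7)
14. 4720.497ms @ 76/7 + 496.894ms (8/7)
15. 5217.391ms @ 12 + 248.447ms (4/7)
16. 5465.839ms @ 88/7 + 248.447ms (4/7)
17. 5714.286ms @ 92/7 + 124.224ms (2/7)
18. 5838.509ms @ 94/7 + 124.224ms (2/7)
19. 5962.733ms @ 96/7 + 248.447ms (4/7)
20. 6211.18ms @ 100/7 + 248.447ms (4/7)
21. 6459.627ms @ 104/7 + 248.447ms (4/7)
22. 6708.075ms @ 108/7 + 248.447ms (4/7)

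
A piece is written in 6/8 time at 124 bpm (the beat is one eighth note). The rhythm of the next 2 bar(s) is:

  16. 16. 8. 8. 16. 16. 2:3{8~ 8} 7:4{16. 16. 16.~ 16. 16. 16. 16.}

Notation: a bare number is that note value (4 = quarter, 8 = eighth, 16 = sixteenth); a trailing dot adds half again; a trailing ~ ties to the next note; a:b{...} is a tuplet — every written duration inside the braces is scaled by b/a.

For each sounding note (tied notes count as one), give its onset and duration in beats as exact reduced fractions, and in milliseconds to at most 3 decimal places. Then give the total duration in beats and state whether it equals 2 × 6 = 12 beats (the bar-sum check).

1) 0.0ms=0b +362.903ms=3/4b
2) 362.903ms=3/4b +362.903ms=3/4b
3) 725.806ms=3/2b +725.806ms=3/2b
4) 1451.613ms=3b +725.806ms=3/2b
5) 2177.419ms=9/2b +362.903ms=3/4b
6) 2540.323ms=21/4b +362.903ms=3/4b
7) 2903.226ms=6b +1451.613ms=3b
8) 4354.839ms=9b +207.373ms=3/7b
9) 4562.212ms=66/7b +207.373ms=3/7b
10) 4769.585ms=69/7b +414.747ms=6/7b
11) 5184.332ms=75/7b +207.373ms=3/7b
12) 5391.705ms=78/7b +207.373ms=3/7b
13) 5599.078ms=81/7b +207.373ms=3/7b
Σ=12b of 12 (124bpm 6/8) — PASS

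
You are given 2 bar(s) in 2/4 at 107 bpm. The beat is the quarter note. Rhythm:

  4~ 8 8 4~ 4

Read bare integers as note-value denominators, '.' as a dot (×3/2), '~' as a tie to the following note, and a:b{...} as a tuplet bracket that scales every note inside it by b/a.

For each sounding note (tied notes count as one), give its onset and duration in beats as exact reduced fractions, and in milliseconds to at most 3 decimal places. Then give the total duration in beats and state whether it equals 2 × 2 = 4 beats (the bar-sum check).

1) 0.0ms=0b +841.121ms=3/2b
2) 841.121ms=3/2b +280.374ms=1/2b
3) 1121.495ms=2b +1121.495ms=2b
Σ=4b of 4 (107bpm 2/4) — PASS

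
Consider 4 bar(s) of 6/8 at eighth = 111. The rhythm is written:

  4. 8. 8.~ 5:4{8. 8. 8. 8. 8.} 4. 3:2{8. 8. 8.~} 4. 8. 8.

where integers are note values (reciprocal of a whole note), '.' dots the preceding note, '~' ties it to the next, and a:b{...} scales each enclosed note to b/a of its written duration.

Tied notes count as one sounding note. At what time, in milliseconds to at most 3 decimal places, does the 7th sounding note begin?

note 7 onset = 54/5b = 5837.838ms

1. 0.0ms @ 0 + 1621.622ms (3)
2. 1621.622ms @ 3 + 810.811ms (3/2)
3. 2432.432ms @ 9/2 + 1459.459ms (27/10)
4. 3891.892ms @ 36/5 + 648.649ms (6/5)
5. 4540.541ms @ 42/5 + 648.649ms (6/5)
6. 5189.189ms @ 48/5 + 648.649ms (6/5)
7. 5837.838ms @ 54/5 + 648.649ms (6/5)
8. 6486.486ms @ 12 + 1621.622ms (3)
9. 8108.108ms @ 15 + 540.541ms (1)
10. 8648.649ms @ 16 + 540.541ms (1)
11. 9189.189ms @ 17 + 2162.162ms (4)
12. 11351.351ms @ 21 + 810.811ms (3/2)
13. 12162.162ms @ 45/2 + 810.811ms (3/2)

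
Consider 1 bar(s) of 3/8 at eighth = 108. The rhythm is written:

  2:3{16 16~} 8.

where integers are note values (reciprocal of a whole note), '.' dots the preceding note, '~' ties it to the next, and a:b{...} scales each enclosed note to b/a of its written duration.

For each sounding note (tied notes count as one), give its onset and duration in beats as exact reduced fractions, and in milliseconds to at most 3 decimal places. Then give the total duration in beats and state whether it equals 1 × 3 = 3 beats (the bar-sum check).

1) 0.0ms=0b +416.667ms=3/4b
2) 416.667ms=3/4b +1250.0ms=9/4b
Σ=3b of 3 (108bpm 3/8) — PASS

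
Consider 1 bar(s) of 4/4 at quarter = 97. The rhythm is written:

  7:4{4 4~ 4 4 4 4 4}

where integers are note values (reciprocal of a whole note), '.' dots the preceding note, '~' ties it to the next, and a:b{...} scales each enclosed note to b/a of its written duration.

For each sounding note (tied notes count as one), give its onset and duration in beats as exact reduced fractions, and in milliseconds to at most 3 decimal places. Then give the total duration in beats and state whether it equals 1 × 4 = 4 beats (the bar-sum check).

1) 0.0ms=0b +353.461ms=4/7b
2) 353.461ms=4/7b +706.922ms=8/7b
3) 1060.383ms=12/7b +353.461ms=4/7b
4) 1413.844ms=16/7b +353.461ms=4/7b
5) 1767.305ms=20/7b +353.461ms=4/7b
6) 2120.766ms=24/7b +353.461ms=4/7b
Σ=4b of 4 (97bpm 4/4) — PASS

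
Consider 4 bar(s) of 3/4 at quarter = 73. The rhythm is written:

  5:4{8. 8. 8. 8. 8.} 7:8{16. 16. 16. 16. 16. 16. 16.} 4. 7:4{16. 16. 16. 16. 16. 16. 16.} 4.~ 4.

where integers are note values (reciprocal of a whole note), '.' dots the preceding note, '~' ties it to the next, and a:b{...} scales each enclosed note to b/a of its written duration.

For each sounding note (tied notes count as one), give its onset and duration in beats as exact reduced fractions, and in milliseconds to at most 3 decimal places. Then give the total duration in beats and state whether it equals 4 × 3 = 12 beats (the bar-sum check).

1) 0.0ms=0b +493.151ms=3/5b
2) 493.151ms=3/5b +493.151ms=3/5b
3) 986.301ms=6/5b +493.151ms=3/5b
4) 1479.452ms=9/5b +493.151ms=3/5b
5) 1972.603ms=12/5b +493.151ms=3/5b
6) 2465.753ms=3b +352.25ms=3/7b
7) 2818.004ms=24/7b +352.25ms=3/7b
8) 3170.254ms=27/7b +352.25ms=3/7b
9) 3522.505ms=30/7b +352.25ms=3/7b
10) 3874.755ms=33/7b +352.25ms=3/7b
11) 4227.006ms=36/7b +352.25ms=3/7b
12) 4579.256ms=39/7b +352.25ms=3/7b
13) 4931.507ms=6b +1232.877ms=3/2b
14) 6164.384ms=15/2b +176.125ms=3/14b
15) 6340.509ms=54/7b +176.125ms=3/14b
16) 6516.634ms=111/14b +176.125ms=3/14b
17) 6692.759ms=57/7b +176.125ms=3/14b
18) 6868.885ms=117/14b +176.125ms=3/14b
19) 7045.01ms=60/7b +176.125ms=3/14b
20) 7221.135ms=123/14b +176.125ms=3/14b
21) 7397.26ms=9b +2465.753ms=3b
Σ=12b of 12 (73bpm 3/4) — PASS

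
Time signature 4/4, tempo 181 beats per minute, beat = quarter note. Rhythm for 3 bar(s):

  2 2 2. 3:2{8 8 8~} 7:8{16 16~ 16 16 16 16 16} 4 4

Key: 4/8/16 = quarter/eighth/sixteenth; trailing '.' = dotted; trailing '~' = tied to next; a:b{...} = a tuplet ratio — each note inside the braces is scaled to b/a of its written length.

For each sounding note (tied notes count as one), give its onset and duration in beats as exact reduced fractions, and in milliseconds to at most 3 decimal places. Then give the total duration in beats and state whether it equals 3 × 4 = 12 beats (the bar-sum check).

1) 0.0ms=0b +662.983ms=2b
2) 662.983ms=2b +662.983ms=2b
3) 1325.967ms=4b +994.475ms=3b
4) 2320.442ms=7b +110.497ms=1/3b
5) 2430.939ms=22/3b +110.497ms=1/3b
6) 2541.436ms=23/3b +205.209ms=13/21b
7) 2746.646ms=58/7b +189.424ms=4/7b
8) 2936.069ms=62/7b +94.712ms=2/7b
9) 3030.781ms=64/7b +94.712ms=2/7b
10) 3125.493ms=66/7b +94.712ms=2/7b
11) 3220.205ms=68/7b +94.712ms=2/7b
12) 3314.917ms=10b +331.492ms=1b
13) 3646.409ms=11b +331.492ms=1b
Σ=12b of 12 (181bpm 4/4) — PASS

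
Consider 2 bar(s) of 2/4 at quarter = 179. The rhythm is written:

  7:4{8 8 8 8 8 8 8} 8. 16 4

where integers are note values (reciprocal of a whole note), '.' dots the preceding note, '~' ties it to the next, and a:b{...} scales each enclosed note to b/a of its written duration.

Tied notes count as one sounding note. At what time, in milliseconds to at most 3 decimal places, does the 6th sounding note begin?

1. 0.0ms @ 0 + 95.77ms (2/7)
2. 95.77ms @ 2/7 + 95.77ms (2/7)
3. 191.54ms @ 4/7 + 95.77ms (2/7)
4. 287.31ms @ 6/7 + 95.77ms (2/7)
5. 383.081ms @ 8/7 + 95.77ms (2/7)
6. 478.851ms @ 10/7 + 95.77ms (2/7)
7. 574.621ms @ 12/7 + 95.77ms (2/7)
8. 670.391ms @ 2 + 251.397ms (3/4)
9. 921.788ms @ 11/4 + 83.799ms (1/4)
10. 1005.587ms @ 3 + 335.196ms (1)

note 6 onset = 10/7b = 478.851ms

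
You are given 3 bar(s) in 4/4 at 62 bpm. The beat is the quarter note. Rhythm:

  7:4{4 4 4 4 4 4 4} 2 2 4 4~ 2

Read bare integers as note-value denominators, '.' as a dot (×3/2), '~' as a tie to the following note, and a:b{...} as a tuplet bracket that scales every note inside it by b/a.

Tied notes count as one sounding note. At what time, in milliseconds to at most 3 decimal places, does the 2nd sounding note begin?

note 2 onset = 4/7b = 552.995ms

1. 0.0ms @ 0 + 552.995ms (4/7)
2. 552.995ms @ 4/7 + 552.995ms (4/7)
3. 1105.991ms @ 8/7 + 552.995ms (4/7)
4. 1658.986ms @ 12/7 + 552.995ms (4/7)
5. 2211.982ms @ 16/7 + 552.995ms (4/7)
6. 2764.977ms @ 20/7 + 552.995ms (4/7)
7. 3317.972ms @ 24/7 + 552.995ms (4/7)
8. 3870.968ms @ 4 + 1935.484ms (2)
9. 5806.452ms @ 6 + 1935.484ms (2)
10. 7741.935ms @ 8 + 967.742ms (1)
11. 8709.677ms @ 9 + 2903.226ms (3)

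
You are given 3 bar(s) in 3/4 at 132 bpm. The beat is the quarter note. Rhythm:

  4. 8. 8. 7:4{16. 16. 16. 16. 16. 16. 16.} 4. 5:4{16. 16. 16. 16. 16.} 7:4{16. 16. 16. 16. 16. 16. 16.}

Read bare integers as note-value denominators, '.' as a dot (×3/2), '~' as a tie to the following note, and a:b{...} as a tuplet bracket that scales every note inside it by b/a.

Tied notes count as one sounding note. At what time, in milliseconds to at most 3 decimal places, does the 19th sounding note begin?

note 19 onset = 111/14b = 3603.896ms

1. 0.0ms @ 0 + 681.818ms (3/2)
2. 681.818ms @ 3/2 + 340.909ms (3/4)
3. 1022.727ms @ 9/4 + 340.909ms (3/4)
4. 1363.636ms @ 3 + 97.403ms (3/14)
5. 1461.039ms @ 45/14 + 97.403ms (3/14)
6. 1558.442ms @ 24/7 + 97.403ms (3/14)
7. 1655.844ms @ 51/14 + 97.403ms (3/14)
8. 1753.247ms @ 27/7 + 97.403ms (3/14)
9. 1850.649ms @ 57/14 + 97.403ms (3/14)
10. 1948.052ms @ 30/7 + 97.403ms (3/14)
11. 2045.455ms @ 9/2 + 681.818ms (3/2)
12. 2727.273ms @ 6 + 136.364ms (3/10)
13. 2863.636ms @ 63/10 + 136.364ms (3/10)
14. 3000.0ms @ 33/5 + 136.364ms (3/10)
15. 3136.364ms @ 69/10 + 136.364ms (3/10)
16. 3272.727ms @ 36/5 + 136.364ms (3/10)
17. 3409.091ms @ 15/2 + 97.403ms (3/14)
18. 3506.494ms @ 54/7 + 97.403ms (3/14)
19. 3603.896ms @ 111/14 + 97.403ms (3/14)
20. 3701.299ms @ 57/7 + 97.403ms (3/14)
21. 3798.701ms @ 117/14 + 97.403ms (3/14)
22. 3896.104ms @ 60/7 + 97.403ms (3/14)
23. 3993.506ms @ 123/14 + 97.403ms (3/14)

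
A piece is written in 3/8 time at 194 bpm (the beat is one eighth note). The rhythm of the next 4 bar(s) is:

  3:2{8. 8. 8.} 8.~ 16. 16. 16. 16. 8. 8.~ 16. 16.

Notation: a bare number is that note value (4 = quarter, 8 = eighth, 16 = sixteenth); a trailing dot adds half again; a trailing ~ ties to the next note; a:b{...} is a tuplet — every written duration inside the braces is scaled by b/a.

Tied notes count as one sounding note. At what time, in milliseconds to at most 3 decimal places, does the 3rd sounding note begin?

1. 0.0ms @ 0 + 309.278ms (1)
2. 309.278ms @ 1 + 309.278ms (1)
3. 618.557ms @ 2 + 309.278ms (1)
4. 927.835ms @ 3 + 695.876ms (9/4)
5. 1623.711ms @ 21/4 + 231.959ms (3/4)
6. 1855.67ms @ 6 + 231.959ms (3/4)
7. 2087.629ms @ 27/4 + 231.959ms (3/4)
8. 2319.588ms @ 15/2 + 463.918ms (3/2)
9. 2783.505ms @ 9 + 695.876ms (9/4)
10. 3479.381ms @ 45/4 + 231.959ms (3/4)

note 3 onset = 2b = 618.557ms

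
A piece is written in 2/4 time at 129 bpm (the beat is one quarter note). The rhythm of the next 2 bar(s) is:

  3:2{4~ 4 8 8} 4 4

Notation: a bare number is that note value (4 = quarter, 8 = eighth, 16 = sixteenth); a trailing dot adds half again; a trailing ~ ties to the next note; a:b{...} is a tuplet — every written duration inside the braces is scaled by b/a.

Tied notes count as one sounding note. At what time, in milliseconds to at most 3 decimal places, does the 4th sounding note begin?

note 4 onset = 2b = 930.233ms

1. 0.0ms @ 0 + 620.155ms (4/3)
2. 620.155ms @ 4/3 + 155.039ms (1/3)
3. 775.194ms @ 5/3 + 155.039ms (1/3)
4. 930.233ms @ 2 + 465.116ms (1)
5. 1395.349ms @ 3 + 465.116ms (1)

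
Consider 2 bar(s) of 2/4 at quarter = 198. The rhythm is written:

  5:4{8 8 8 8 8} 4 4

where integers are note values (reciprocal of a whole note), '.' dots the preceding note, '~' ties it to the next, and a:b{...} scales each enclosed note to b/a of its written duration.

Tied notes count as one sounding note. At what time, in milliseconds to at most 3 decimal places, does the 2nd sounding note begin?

note 2 onset = 2/5b = 121.212ms

1. 0.0ms @ 0 + 121.212ms (2/5)
2. 121.212ms @ 2/5 + 121.212ms (2/5)
3. 242.424ms @ 4/5 + 121.212ms (2/5)
4. 363.636ms @ 6/5 + 121.212ms (2/5)
5. 484.848ms @ 8/5 + 121.212ms (2/5)
6. 606.061ms @ 2 + 303.03ms (1)
7. 909.091ms @ 3 + 303.03ms (1)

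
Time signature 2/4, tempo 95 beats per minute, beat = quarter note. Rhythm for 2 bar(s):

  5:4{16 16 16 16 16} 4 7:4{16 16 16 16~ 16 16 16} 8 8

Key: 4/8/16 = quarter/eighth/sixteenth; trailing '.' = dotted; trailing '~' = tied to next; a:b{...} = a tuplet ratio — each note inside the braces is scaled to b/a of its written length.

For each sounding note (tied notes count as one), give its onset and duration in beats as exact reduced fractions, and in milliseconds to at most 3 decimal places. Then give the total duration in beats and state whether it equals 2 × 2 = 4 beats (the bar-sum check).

1) 0.0ms=0b +126.316ms=1/5b
2) 126.316ms=1/5b +126.316ms=1/5b
3) 252.632ms=2/5b +126.316ms=1/5b
4) 378.947ms=3/5b +126.316ms=1/5b
5) 505.263ms=4/5b +126.316ms=1/5b
6) 631.579ms=1b +631.579ms=1b
7) 1263.158ms=2b +90.226ms=1/7b
8) 1353.383ms=15/7b +90.226ms=1/7b
9) 1443.609ms=16/7b +90.226ms=1/7b
10) 1533.835ms=17/7b +180.451ms=2/7b
11) 1714.286ms=19/7b +90.226ms=1/7b
12) 1804.511ms=20/7b +90.226ms=1/7b
13) 1894.737ms=3b +315.789ms=1/2b
14) 2210.526ms=7/2b +315.789ms=1/2b
Σ=4b of 4 (95bpm 2/4) — PASS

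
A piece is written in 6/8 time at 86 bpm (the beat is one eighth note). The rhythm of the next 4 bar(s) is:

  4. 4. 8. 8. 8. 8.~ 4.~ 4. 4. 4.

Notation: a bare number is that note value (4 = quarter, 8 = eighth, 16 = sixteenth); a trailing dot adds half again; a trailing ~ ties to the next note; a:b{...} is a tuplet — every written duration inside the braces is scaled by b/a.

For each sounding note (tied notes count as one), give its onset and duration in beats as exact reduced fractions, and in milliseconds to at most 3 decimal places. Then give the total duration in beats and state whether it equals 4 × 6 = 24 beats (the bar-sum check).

1) 0.0ms=0b +2093.023ms=3b
2) 2093.023ms=3b +2093.023ms=3b
3) 4186.047ms=6b +1046.512ms=3/2b
4) 5232.558ms=15/2b +1046.512ms=3/2b
5) 6279.07ms=9b +1046.512ms=3/2b
6) 7325.581ms=21/2b +5232.558ms=15/2b
7) 12558.14ms=18b +2093.023ms=3b
8) 14651.163ms=21b +2093.023ms=3b
Σ=24b of 24 (86bpm 6/8) — PASS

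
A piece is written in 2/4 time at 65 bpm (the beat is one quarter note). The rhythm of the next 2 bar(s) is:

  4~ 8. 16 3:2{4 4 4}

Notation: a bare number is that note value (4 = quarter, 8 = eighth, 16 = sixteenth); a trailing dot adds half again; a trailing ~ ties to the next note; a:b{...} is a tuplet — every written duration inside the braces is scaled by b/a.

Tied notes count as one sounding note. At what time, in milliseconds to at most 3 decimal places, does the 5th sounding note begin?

note 5 onset = 10/3b = 3076.923ms

1. 0.0ms @ 0 + 1615.385ms (7/4)
2. 1615.385ms @ 7/4 + 230.769ms (1/4)
3. 1846.154ms @ 2 + 615.385ms (2/3)
4. 2461.538ms @ 8/3 + 615.385ms (2/3)
5. 3076.923ms @ 10/3 + 615.385ms (2/3)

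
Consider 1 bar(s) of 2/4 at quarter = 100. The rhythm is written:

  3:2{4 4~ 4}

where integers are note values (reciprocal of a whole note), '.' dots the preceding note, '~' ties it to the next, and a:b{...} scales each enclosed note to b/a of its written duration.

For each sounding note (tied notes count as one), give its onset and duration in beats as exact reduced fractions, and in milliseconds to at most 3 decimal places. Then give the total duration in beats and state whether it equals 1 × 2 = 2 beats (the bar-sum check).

1) 0.0ms=0b +400.0ms=2/3b
2) 400.0ms=2/3b +800.0ms=4/3b
Σ=2b of 2 (100bpm 2/4) — PASS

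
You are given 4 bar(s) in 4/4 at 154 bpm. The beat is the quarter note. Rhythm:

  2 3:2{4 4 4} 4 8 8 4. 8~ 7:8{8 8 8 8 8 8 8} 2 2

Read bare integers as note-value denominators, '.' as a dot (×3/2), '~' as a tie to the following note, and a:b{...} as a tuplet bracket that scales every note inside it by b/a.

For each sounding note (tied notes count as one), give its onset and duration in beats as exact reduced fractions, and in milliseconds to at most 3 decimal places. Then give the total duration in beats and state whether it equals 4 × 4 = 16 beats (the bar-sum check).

1) 0.0ms=0b +779.221ms=2b
2) 779.221ms=2b +259.74ms=2/3b
3) 1038.961ms=8/3b +259.74ms=2/3b
4) 1298.701ms=10/3b +259.74ms=2/3b
5) 1558.442ms=4b +389.61ms=1b
6) 1948.052ms=5b +194.805ms=1/2b
7) 2142.857ms=11/2b +194.805ms=1/2b
8) 2337.662ms=6b +584.416ms=3/2b
9) 2922.078ms=15/2b +417.44ms=15/14b
10) 3339.518ms=60/7b +222.635ms=4/7b
11) 3562.152ms=64/7b +222.635ms=4/7b
12) 3784.787ms=68/7b +222.635ms=4/7b
13) 4007.421ms=72/7b +222.635ms=4/7b
14) 4230.056ms=76/7b +222.635ms=4/7b
15) 4452.69ms=80/7b +222.635ms=4/7b
16) 4675.325ms=12b +779.221ms=2b
17) 5454.545ms=14b +779.221ms=2b
Σ=16b of 16 (154bpm 4/4) — PASS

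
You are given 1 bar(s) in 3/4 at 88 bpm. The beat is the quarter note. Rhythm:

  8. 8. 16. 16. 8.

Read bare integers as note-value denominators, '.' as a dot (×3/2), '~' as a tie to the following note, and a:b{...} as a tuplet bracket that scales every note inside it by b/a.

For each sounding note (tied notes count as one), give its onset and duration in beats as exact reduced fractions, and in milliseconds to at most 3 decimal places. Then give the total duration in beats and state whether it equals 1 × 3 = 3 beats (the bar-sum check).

1) 0.0ms=0b +511.364ms=3/4b
2) 511.364ms=3/4b +511.364ms=3/4b
3) 1022.727ms=3/2b +255.682ms=3/8b
4) 1278.409ms=15/8b +255.682ms=3/8b
5) 1534.091ms=9/4b +511.364ms=3/4b
Σ=3b of 3 (88bpm 3/4) — PASS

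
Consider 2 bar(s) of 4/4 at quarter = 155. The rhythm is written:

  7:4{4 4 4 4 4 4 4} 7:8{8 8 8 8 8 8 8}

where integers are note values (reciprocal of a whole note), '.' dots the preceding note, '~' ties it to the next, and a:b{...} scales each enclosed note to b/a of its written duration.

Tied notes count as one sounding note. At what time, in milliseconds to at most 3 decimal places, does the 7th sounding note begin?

1. 0.0ms @ 0 + 221.198ms (4/7)
2. 221.198ms @ 4/7 + 221.198ms (4/7)
3. 442.396ms @ 8/7 + 221.198ms (4/7)
4. 663.594ms @ 12/7 + 221.198ms (4/7)
5. 884.793ms @ 16/7 + 221.198ms (4/7)
6. 1105.991ms @ 20/7 + 221.198ms (4/7)
7. 1327.189ms @ 24/7 + 221.198ms (4/7)
8. 1548.387ms @ 4 + 221.198ms (4/7)
9. 1769.585ms @ 32/7 + 221.198ms (4/7)
10. 1990.783ms @ 36/7 + 221.198ms (4/7)
11. 2211.982ms @ 40/7 + 221.198ms (4/7)
12. 2433.18ms @ 44/7 + 221.198ms (4/7)
13. 2654.378ms @ 48/7 + 221.198ms (4/7)
14. 2875.576ms @ 52/7 + 221.198ms (4/7)

note 7 onset = 24/7b = 1327.189ms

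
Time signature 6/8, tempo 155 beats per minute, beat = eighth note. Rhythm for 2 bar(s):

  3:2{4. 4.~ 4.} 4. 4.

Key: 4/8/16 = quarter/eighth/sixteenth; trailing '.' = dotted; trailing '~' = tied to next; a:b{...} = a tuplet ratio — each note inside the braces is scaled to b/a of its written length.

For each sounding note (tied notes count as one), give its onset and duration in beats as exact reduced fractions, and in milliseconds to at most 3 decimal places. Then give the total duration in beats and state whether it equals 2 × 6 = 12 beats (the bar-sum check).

1) 0.0ms=0b +774.194ms=2b
2) 774.194ms=2b +1548.387ms=4b
3) 2322.581ms=6b +1161.29ms=3b
4) 3483.871ms=9b +1161.29ms=3b
Σ=12b of 12 (155bpm 6/8) — PASS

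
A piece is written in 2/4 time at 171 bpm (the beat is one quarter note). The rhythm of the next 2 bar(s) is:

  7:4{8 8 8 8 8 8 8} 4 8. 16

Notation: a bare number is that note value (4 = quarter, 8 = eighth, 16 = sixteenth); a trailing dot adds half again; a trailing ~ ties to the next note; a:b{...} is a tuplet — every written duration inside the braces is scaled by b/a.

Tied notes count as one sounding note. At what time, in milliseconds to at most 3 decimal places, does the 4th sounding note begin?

note 4 onset = 6/7b = 300.752ms

1. 0.0ms @ 0 + 100.251ms (2/7)
2. 100.251ms @ 2/7 + 100.251ms (2/7)
3. 200.501ms @ 4/7 + 100.251ms (2/7)
4. 300.752ms @ 6/7 + 100.251ms (2/7)
5. 401.003ms @ 8/7 + 100.251ms (2/7)
6. 501.253ms @ 10/7 + 100.251ms (2/7)
7. 601.504ms @ 12/7 + 100.251ms (2/7)
8. 701.754ms @ 2 + 350.877ms (1)
9. 1052.632ms @ 3 + 263.158ms (3/4)
10. 1315.789ms @ 15/4 + 87.719ms (1/4)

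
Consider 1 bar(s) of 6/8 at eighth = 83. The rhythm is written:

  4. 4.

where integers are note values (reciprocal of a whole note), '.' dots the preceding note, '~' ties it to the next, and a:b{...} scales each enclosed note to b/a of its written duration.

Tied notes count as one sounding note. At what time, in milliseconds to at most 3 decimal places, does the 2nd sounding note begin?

1. 0.0ms @ 0 + 2168.675ms (3)
2. 2168.675ms @ 3 + 2168.675ms (3)

note 2 onset = 3b = 2168.675ms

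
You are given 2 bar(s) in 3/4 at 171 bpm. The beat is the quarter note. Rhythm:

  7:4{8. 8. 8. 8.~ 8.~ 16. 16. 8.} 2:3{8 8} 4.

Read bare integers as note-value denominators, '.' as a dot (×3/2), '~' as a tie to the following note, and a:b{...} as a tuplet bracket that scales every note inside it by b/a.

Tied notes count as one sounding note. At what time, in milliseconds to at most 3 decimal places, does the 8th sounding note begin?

1. 0.0ms @ 0 + 150.376ms (3/7)
2. 150.376ms @ 3/7 + 150.376ms (3/7)
3. 300.752ms @ 6/7 + 150.376ms (3/7)
4. 451.128ms @ 9/7 + 375.94ms (15/14)
5. 827.068ms @ 33/14 + 75.188ms (3/14)
6. 902.256ms @ 18/7 + 150.376ms (3/7)
7. 1052.632ms @ 3 + 263.158ms (3/4)
8. 1315.789ms @ 15/4 + 263.158ms (3/4)
9. 1578.947ms @ 9/2 + 526.316ms (3/2)

note 8 onset = 15/4b = 1315.789ms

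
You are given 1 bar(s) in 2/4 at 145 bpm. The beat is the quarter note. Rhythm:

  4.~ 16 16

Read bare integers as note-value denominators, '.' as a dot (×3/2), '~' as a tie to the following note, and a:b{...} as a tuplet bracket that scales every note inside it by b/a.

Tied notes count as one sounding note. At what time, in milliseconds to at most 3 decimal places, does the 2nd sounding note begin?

1. 0.0ms @ 0 + 724.138ms (7/4)
2. 724.138ms @ 7/4 + 103.448ms (1/4)

note 2 onset = 7/4b = 724.138ms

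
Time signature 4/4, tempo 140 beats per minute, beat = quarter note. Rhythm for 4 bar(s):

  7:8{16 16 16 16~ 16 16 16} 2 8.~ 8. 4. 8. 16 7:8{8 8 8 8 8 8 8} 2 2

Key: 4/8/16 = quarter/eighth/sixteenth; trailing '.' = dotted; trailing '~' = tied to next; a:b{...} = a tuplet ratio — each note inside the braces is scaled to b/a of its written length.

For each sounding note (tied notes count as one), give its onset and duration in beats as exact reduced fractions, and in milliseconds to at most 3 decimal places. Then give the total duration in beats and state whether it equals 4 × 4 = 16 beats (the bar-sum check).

1) 0.0ms=0b +122.449ms=2/7b
2) 122.449ms=2/7b +122.449ms=2/7b
3) 244.898ms=4/7b +122.449ms=2/7b
4) 367.347ms=6/7b +244.898ms=4/7b
5) 612.245ms=10/7b +122.449ms=2/7b
6) 734.694ms=12/7b +122.449ms=2/7b
7) 857.143ms=2b +857.143ms=2b
8) 1714.286ms=4b +642.857ms=3/2b
9) 2357.143ms=11/2b +642.857ms=3/2b
10) 3000.0ms=7b +321.429ms=3/4b
11) 3321.429ms=31/4b +107.143ms=1/4b
12) 3428.571ms=8b +244.898ms=4/7b
13) 3673.469ms=60/7b +244.898ms=4/7b
14) 3918.367ms=64/7b +244.898ms=4/7b
15) 4163.265ms=68/7b +244.898ms=4/7b
16) 4408.163ms=72/7b +244.898ms=4/7b
17) 4653.061ms=76/7b +244.898ms=4/7b
18) 4897.959ms=80/7b +244.898ms=4/7b
19) 5142.857ms=12b +857.143ms=2b
20) 6000.0ms=14b +857.143ms=2b
Σ=16b of 16 (140bpm 4/4) — PASS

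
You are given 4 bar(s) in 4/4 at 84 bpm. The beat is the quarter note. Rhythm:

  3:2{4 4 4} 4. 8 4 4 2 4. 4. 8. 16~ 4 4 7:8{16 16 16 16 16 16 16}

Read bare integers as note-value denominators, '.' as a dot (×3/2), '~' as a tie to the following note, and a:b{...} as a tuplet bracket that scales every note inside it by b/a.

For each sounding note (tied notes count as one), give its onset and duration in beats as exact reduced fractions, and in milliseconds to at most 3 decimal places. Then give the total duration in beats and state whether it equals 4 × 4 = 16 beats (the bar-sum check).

1) 0.0ms=0b +476.19ms=2/3b
2) 476.19ms=2/3b +476.19ms=2/3b
3) 952.381ms=4/3b +476.19ms=2/3b
4) 1428.571ms=2b +1071.429ms=3/2b
5) 2500.0ms=7/2b +357.143ms=1/2b
6) 2857.143ms=4b +714.286ms=1b
7) 3571.429ms=5b +714.286ms=1b
8) 4285.714ms=6b +1428.571ms=2b
9) 5714.286ms=8b +1071.429ms=3/2b
10) 6785.714ms=19/2b +1071.429ms=3/2b
11) 7857.143ms=11b +535.714ms=3/4b
12) 8392.857ms=47/4b +892.857ms=5/4b
13) 9285.714ms=13b +714.286ms=1b
14) 10000.0ms=14b +204.082ms=2/7b
15) 10204.082ms=100/7b +204.082ms=2/7b
16) 10408.163ms=102/7b +204.082ms=2/7b
17) 10612.245ms=104/7b +204.082ms=2/7b
18) 10816.327ms=106/7b +204.082ms=2/7b
19) 11020.408ms=108/7b +204.082ms=2/7b
20) 11224.49ms=110/7b +204.082ms=2/7b
Σ=16b of 16 (84bpm 4/4) — PASS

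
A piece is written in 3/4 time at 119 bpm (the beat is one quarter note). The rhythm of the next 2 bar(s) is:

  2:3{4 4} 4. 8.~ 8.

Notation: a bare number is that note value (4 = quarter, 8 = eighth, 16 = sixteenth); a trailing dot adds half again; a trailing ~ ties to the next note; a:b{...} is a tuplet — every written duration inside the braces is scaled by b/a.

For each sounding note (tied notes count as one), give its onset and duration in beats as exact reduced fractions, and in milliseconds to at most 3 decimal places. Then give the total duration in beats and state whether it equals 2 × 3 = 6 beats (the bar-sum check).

1) 0.0ms=0b +756.303ms=3/2b
2) 756.303ms=3/2b +756.303ms=3/2b
3) 1512.605ms=3b +756.303ms=3/2b
4) 2268.908ms=9/2b +756.303ms=3/2b
Σ=6b of 6 (119bpm 3/4) — PASS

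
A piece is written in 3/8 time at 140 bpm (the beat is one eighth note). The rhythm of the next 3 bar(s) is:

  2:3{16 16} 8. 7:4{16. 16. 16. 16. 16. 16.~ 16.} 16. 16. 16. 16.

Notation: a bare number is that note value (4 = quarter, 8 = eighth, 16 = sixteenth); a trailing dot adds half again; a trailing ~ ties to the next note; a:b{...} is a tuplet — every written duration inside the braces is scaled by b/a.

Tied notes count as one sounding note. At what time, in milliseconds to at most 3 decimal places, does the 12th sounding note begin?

note 12 onset = 15/2b = 3214.286ms

1. 0.0ms @ 0 + 321.429ms (3/4)
2. 321.429ms @ 3/4 + 321.429ms (3/4)
3. 642.857ms @ 3/2 + 642.857ms (3/2)
4. 1285.714ms @ 3 + 183.673ms (3/7)
5. 1469.388ms @ 24/7 + 183.673ms (3/7)
6. 1653.061ms @ 27/7 + 183.673ms (3/7)
7. 1836.735ms @ 30/7 + 183.673ms (3/7)
8. 2020.408ms @ 33/7 + 183.673ms (3/7)
9. 2204.082ms @ 36/7 + 367.347ms (6/7)
10. 2571.429ms @ 6 + 321.429ms (3/4)
11. 2892.857ms @ 27/4 + 321.429ms (3/4)
12. 3214.286ms @ 15/2 + 321.429ms (3/4)
13. 3535.714ms @ 33/4 + 321.429ms (3/4)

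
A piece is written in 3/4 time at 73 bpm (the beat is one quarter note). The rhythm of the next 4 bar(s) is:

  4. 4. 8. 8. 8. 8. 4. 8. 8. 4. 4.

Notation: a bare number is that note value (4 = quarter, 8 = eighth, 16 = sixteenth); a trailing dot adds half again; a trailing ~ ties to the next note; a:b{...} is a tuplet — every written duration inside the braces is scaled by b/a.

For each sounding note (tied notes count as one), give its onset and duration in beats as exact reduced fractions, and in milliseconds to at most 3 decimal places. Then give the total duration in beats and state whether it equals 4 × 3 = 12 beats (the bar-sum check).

1) 0.0ms=0b +1232.877ms=3/2b
2) 1232.877ms=3/2b +1232.877ms=3/2b
3) 2465.753ms=3b +616.438ms=3/4b
4) 3082.192ms=15/4b +616.438ms=3/4b
5) 3698.63ms=9/2b +616.438ms=3/4b
6) 4315.068ms=21/4b +616.438ms=3/4b
7) 4931.507ms=6b +1232.877ms=3/2b
8) 6164.384ms=15/2b +616.438ms=3/4b
9) 6780.822ms=33/4b +616.438ms=3/4b
10) 7397.26ms=9b +1232.877ms=3/2b
11) 8630.137ms=21/2b +1232.877ms=3/2b
Σ=12b of 12 (73bpm 3/4) — PASS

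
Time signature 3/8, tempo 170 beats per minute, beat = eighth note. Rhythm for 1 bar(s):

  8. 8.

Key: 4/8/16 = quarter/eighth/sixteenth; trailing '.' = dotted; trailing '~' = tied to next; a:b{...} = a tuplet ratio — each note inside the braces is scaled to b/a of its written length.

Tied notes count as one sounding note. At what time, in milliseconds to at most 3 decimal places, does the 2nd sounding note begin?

1. 0.0ms @ 0 + 529.412ms (3/2)
2. 529.412ms @ 3/2 + 529.412ms (3/2)

note 2 onset = 3/2b = 529.412ms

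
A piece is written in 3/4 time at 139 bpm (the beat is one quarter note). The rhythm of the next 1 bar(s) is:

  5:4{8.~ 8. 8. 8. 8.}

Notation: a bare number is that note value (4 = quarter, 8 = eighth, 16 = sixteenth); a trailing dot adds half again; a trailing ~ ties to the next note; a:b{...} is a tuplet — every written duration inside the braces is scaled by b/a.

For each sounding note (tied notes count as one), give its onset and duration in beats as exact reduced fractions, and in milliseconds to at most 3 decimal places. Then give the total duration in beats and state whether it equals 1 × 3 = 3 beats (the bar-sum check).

1) 0.0ms=0b +517.986ms=6/5b
2) 517.986ms=6/5b +258.993ms=3/5b
3) 776.978ms=9/5b +258.993ms=3/5b
4) 1035.971ms=12/5b +258.993ms=3/5b
Σ=3b of 3 (139bpm 3/4) — PASS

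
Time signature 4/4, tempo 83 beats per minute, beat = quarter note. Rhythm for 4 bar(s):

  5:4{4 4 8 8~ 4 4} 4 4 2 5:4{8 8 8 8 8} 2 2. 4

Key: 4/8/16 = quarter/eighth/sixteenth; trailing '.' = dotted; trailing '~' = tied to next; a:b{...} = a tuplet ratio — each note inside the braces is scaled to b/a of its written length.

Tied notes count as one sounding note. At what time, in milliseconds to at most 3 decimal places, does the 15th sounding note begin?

note 15 onset = 12b = 8674.699ms

1. 0.0ms @ 0 + 578.313ms (4/5)
2. 578.313ms @ 4/5 + 578.313ms (4/5)
3. 1156.627ms @ 8/5 + 289.157ms (2/5)
4. 1445.783ms @ 2 + 867.47ms (6/5)
5. 2313.253ms @ 16/5 + 578.313ms (4/5)
6. 2891.566ms @ 4 + 722.892ms (1)
7. 3614.458ms @ 5 + 722.892ms (1)
8. 4337.349ms @ 6 + 1445.783ms (2)
9. 5783.133ms @ 8 + 289.157ms (2/5)
10. 6072.289ms @ 42/5 + 289.157ms (2/5)
11. 6361.446ms @ 44/5 + 289.157ms (2/5)
12. 6650.602ms @ 46/5 + 289.157ms (2/5)
13. 6939.759ms @ 48/5 + 289.157ms (2/5)
14. 7228.916ms @ 10 + 1445.783ms (2)
15. 8674.699ms @ 12 + 2168.675ms (3)
16. 10843.373ms @ 15 + 722.892ms (1)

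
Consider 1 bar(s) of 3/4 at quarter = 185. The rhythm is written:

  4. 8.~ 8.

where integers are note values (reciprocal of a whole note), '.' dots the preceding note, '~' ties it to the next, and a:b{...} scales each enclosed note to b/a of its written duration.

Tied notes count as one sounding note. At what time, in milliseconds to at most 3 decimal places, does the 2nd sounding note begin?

1. 0.0ms @ 0 + 486.486ms (3/2)
2. 486.486ms @ 3/2 + 486.486ms (3/2)

note 2 onset = 3/2b = 486.486ms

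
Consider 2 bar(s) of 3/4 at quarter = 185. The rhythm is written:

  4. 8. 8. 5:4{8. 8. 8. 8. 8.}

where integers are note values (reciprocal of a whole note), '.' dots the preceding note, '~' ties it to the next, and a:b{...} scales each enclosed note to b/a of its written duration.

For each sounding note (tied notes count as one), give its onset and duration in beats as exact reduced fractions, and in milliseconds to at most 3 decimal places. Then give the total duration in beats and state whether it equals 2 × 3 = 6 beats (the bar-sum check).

1) 0.0ms=0b +486.486ms=3/2b
2) 486.486ms=3/2b +243.243ms=3/4b
3) 729.73ms=9/4b +243.243ms=3/4b
4) 972.973ms=3b +194.595ms=3/5b
5) 1167.568ms=18/5b +194.595ms=3/5b
6) 1362.162ms=21/5b +194.595ms=3/5b
7) 1556.757ms=24/5b +194.595ms=3/5b
8) 1751.351ms=27/5b +194.595ms=3/5b
Σ=6b of 6 (185bpm 3/4) — PASS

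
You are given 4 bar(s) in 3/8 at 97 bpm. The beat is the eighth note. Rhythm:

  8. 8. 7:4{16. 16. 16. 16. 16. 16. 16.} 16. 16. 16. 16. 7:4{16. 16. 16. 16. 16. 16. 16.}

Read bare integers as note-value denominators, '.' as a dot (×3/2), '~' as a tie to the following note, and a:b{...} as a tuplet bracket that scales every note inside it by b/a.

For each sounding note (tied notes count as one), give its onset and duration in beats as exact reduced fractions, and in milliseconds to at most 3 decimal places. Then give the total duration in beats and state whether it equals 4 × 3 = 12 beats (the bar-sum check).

1) 0.0ms=0b +927.835ms=3/2b
2) 927.835ms=3/2b +927.835ms=3/2b
3) 1855.67ms=3b +265.096ms=3/7b
4) 2120.766ms=24/7b +265.096ms=3/7b
5) 2385.862ms=27/7b +265.096ms=3/7b
6) 2650.957ms=30/7b +265.096ms=3/7b
7) 2916.053ms=33/7b +265.096ms=3/7b
8) 3181.149ms=36/7b +265.096ms=3/7b
9) 3446.244ms=39/7b +265.096ms=3/7b
10) 3711.34ms=6b +463.918ms=3/4b
11) 4175.258ms=27/4b +463.918ms=3/4b
12) 4639.175ms=15/2b +463.918ms=3/4b
13) 5103.093ms=33/4b +463.918ms=3/4b
14) 5567.01ms=9b +265.096ms=3/7b
15) 5832.106ms=66/7b +265.096ms=3/7b
16) 6097.202ms=69/7b +265.096ms=3/7b
17) 6362.297ms=72/7b +265.096ms=3/7b
18) 6627.393ms=75/7b +265.096ms=3/7b
19) 6892.489ms=78/7b +265.096ms=3/7b
20) 7157.585ms=81/7b +265.096ms=3/7b
Σ=12b of 12 (97bpm 3/8) — PASS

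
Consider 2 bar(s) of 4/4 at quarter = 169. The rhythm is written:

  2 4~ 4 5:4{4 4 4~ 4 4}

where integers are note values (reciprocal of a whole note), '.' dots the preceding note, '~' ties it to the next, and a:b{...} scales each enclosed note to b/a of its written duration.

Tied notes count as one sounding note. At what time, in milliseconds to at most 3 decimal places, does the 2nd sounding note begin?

1. 0.0ms @ 0 + 710.059ms (2)
2. 710.059ms @ 2 + 710.059ms (2)
3. 1420.118ms @ 4 + 284.024ms (4/5)
4. 1704.142ms @ 24/5 + 284.024ms (4/5)
5. 1988.166ms @ 28/5 + 568.047ms (8/5)
6. 2556.213ms @ 36/5 + 284.024ms (4/5)

note 2 onset = 2b = 710.059ms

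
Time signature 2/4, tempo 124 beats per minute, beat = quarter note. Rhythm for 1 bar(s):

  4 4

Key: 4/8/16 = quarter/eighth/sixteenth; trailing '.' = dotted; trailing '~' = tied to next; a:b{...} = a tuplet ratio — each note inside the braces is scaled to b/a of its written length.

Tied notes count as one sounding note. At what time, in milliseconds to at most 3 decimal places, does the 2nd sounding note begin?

1. 0.0ms @ 0 + 483.871ms (1)
2. 483.871ms @ 1 + 483.871ms (1)

note 2 onset = 1b = 483.871ms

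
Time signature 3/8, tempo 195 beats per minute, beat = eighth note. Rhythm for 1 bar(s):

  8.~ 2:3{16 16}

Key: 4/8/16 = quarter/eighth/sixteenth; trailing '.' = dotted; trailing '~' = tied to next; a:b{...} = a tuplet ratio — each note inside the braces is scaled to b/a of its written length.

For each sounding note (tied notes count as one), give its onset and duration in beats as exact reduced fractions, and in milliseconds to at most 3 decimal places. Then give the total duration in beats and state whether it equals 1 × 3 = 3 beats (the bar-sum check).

1) 0.0ms=0b +692.308ms=9/4b
2) 692.308ms=9/4b +230.769ms=3/4b
Σ=3b of 3 (195bpm 3/8) — PASS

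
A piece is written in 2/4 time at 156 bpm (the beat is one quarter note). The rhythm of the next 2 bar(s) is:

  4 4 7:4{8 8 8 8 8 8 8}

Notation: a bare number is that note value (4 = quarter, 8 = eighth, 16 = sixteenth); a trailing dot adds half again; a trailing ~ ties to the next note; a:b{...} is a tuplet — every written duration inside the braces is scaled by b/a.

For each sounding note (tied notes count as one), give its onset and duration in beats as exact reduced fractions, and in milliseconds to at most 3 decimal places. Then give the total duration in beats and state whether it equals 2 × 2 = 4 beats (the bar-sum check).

1) 0.0ms=0b +384.615ms=1b
2) 384.615ms=1b +384.615ms=1b
3) 769.231ms=2b +109.89ms=2/7b
4) 879.121ms=16/7b +109.89ms=2/7b
5) 989.011ms=18/7b +109.89ms=2/7b
6) 1098.901ms=20/7b +109.89ms=2/7b
7) 1208.791ms=22/7b +109.89ms=2/7b
8) 1318.681ms=24/7b +109.89ms=2/7b
9) 1428.571ms=26/7b +109.89ms=2/7b
Σ=4b of 4 (156bpm 2/4) — PASS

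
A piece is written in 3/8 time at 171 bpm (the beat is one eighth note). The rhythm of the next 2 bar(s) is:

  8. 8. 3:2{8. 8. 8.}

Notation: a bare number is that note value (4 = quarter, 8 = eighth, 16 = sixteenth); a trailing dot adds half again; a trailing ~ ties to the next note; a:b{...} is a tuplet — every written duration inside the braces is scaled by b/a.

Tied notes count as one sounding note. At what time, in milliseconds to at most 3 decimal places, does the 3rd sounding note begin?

note 3 onset = 3b = 1052.632ms

1. 0.0ms @ 0 + 526.316ms (3/2)
2. 526.316ms @ 3/2 + 526.316ms (3/2)
3. 1052.632ms @ 3 + 350.877ms (1)
4. 1403.509ms @ 4 + 350.877ms (1)
5. 1754.386ms @ 5 + 350.877ms (1)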